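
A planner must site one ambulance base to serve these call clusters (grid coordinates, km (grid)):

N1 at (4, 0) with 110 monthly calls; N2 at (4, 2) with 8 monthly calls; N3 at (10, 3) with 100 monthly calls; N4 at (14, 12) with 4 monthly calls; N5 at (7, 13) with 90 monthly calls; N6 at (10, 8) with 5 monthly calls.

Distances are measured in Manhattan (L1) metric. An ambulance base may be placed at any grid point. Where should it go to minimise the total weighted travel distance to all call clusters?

(7, 3)

Manhattan distance separates: Σwᵢ(|x−xᵢ|+|y−yᵢ|) = Σwᵢ|x−xᵢ| + Σwᵢ|y−yᵢ|, so x and y are optimised independently as 1-D weighted medians.
Total weight W = 317; half = 158.5.
x-coordinate, sorted with cumulative weight:
  x=4 (N1, w=110) cum 110
  x=4 (N2, w=8) cum 118
  x=7 (N5, w=90) cum 208  ← median
  x=10 (N3, w=100) cum 308
  x=10 (N6, w=5) cum 313
  x=14 (N4, w=4) cum 317
⇒ x* = 7
y-coordinate, sorted with cumulative weight:
  y=0 (N1, w=110) cum 110
  y=2 (N2, w=8) cum 118
  y=3 (N3, w=100) cum 218  ← median
  y=8 (N6, w=5) cum 223
  y=12 (N4, w=4) cum 227
  y=13 (N5, w=90) cum 317
⇒ y* = 3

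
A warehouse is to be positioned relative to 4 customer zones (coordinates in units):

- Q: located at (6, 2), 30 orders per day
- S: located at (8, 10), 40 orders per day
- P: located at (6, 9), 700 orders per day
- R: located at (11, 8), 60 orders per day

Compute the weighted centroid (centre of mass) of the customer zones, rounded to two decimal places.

(6.46, 8.72)

The minimiser of Σwᵢ‖p−pᵢ‖² is the weighted centroid p* = (Σwᵢpᵢ)/(Σwᵢ).
Σwᵢ = 830.
Σwᵢxᵢ = 30·6 + 40·8 + 700·6 + 60·11 = 5360.
Σwᵢyᵢ = 30·2 + 40·10 + 700·9 + 60·8 = 7240.
x* = 5360/830 = 6.46, y* = 7240/830 = 8.72.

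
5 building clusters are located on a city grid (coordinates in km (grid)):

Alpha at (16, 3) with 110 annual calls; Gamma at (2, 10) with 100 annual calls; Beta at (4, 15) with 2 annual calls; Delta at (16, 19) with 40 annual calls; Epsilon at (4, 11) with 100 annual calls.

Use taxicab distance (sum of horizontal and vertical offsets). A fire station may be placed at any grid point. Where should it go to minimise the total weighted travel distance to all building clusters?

Manhattan distance separates: Σwᵢ(|x−xᵢ|+|y−yᵢ|) = Σwᵢ|x−xᵢ| + Σwᵢ|y−yᵢ|, so x and y are optimised independently as 1-D weighted medians.
Total weight W = 352; half = 176.
x-coordinate, sorted with cumulative weight:
  x=2 (Gamma, w=100) cum 100
  x=4 (Beta, w=2) cum 102
  x=4 (Epsilon, w=100) cum 202  ← median
  x=16 (Alpha, w=110) cum 312
  x=16 (Delta, w=40) cum 352
⇒ x* = 4
y-coordinate, sorted with cumulative weight:
  y=3 (Alpha, w=110) cum 110
  y=10 (Gamma, w=100) cum 210  ← median
  y=11 (Epsilon, w=100) cum 310
  y=15 (Beta, w=2) cum 312
  y=19 (Delta, w=40) cum 352
⇒ y* = 10

(4, 10)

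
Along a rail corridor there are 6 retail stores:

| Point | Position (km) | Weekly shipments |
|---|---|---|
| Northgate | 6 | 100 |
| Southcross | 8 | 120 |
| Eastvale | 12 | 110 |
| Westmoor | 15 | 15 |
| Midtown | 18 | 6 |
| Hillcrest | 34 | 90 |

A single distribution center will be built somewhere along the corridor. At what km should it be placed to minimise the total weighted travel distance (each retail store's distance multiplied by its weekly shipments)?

x = 12

For a sum of weighted absolute distances on a line, the optimum is the weighted median (not the mean). Total weight W = 441; half-weight = 220.5.
Sort by position and accumulate weight:
  km 6 (Northgate, w=100) → cum 100
  km 8 (Southcross, w=120) → cum 220
  km 12 (Eastvale, w=110) → cum 330  ≥ 220.5 → median here
  km 15 (Westmoor, w=15) → cum 345
  km 18 (Midtown, w=6) → cum 351
  km 34 (Hillcrest, w=90) → cum 441
Optimal location: km 12.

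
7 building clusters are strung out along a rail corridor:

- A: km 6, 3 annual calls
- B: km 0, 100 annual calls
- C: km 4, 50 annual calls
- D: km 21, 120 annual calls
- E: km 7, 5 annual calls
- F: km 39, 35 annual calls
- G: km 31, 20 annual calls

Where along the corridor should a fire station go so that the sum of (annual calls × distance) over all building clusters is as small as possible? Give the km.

x = 21

For a sum of weighted absolute distances on a line, the optimum is the weighted median (not the mean). Total weight W = 333; half-weight = 166.5.
Sort by position and accumulate weight:
  km 0 (B, w=100) → cum 100
  km 4 (C, w=50) → cum 150
  km 6 (A, w=3) → cum 153
  km 7 (E, w=5) → cum 158
  km 21 (D, w=120) → cum 278  ≥ 166.5 → median here
  km 31 (G, w=20) → cum 298
  km 39 (F, w=35) → cum 333
Optimal location: km 21.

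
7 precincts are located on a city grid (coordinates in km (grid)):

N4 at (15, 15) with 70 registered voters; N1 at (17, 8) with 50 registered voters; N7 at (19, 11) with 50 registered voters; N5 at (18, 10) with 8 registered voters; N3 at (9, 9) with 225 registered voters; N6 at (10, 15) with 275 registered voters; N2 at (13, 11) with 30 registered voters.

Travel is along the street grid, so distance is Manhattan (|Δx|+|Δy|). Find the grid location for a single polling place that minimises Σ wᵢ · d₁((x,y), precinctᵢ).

(10, 11)

Manhattan distance separates: Σwᵢ(|x−xᵢ|+|y−yᵢ|) = Σwᵢ|x−xᵢ| + Σwᵢ|y−yᵢ|, so x and y are optimised independently as 1-D weighted medians.
Total weight W = 708; half = 354.
x-coordinate, sorted with cumulative weight:
  x=9 (N3, w=225) cum 225
  x=10 (N6, w=275) cum 500  ← median
  x=13 (N2, w=30) cum 530
  x=15 (N4, w=70) cum 600
  x=17 (N1, w=50) cum 650
  x=18 (N5, w=8) cum 658
  x=19 (N7, w=50) cum 708
⇒ x* = 10
y-coordinate, sorted with cumulative weight:
  y=8 (N1, w=50) cum 50
  y=9 (N3, w=225) cum 275
  y=10 (N5, w=8) cum 283
  y=11 (N7, w=50) cum 333
  y=11 (N2, w=30) cum 363  ← median
  y=15 (N4, w=70) cum 433
  y=15 (N6, w=275) cum 708
⇒ y* = 11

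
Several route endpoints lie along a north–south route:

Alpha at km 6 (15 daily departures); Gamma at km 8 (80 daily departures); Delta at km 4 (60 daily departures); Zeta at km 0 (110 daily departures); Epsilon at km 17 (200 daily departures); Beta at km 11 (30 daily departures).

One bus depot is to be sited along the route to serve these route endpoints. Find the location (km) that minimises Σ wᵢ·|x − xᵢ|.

For a sum of weighted absolute distances on a line, the optimum is the weighted median (not the mean). Total weight W = 495; half-weight = 247.5.
Sort by position and accumulate weight:
  km 0 (Zeta, w=110) → cum 110
  km 4 (Delta, w=60) → cum 170
  km 6 (Alpha, w=15) → cum 185
  km 8 (Gamma, w=80) → cum 265  ≥ 247.5 → median here
  km 11 (Beta, w=30) → cum 295
  km 17 (Epsilon, w=200) → cum 495
Optimal location: km 8.

x = 8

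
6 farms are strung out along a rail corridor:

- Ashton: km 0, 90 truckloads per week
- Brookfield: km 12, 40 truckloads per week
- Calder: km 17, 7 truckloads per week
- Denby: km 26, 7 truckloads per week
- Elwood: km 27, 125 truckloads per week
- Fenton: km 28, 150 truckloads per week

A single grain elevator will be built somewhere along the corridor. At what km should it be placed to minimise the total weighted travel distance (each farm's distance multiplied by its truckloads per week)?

For a sum of weighted absolute distances on a line, the optimum is the weighted median (not the mean). Total weight W = 419; half-weight = 209.5.
Sort by position and accumulate weight:
  km 0 (Ashton, w=90) → cum 90
  km 12 (Brookfield, w=40) → cum 130
  km 17 (Calder, w=7) → cum 137
  km 26 (Denby, w=7) → cum 144
  km 27 (Elwood, w=125) → cum 269  ≥ 209.5 → median here
  km 28 (Fenton, w=150) → cum 419
Optimal location: km 27.

x = 27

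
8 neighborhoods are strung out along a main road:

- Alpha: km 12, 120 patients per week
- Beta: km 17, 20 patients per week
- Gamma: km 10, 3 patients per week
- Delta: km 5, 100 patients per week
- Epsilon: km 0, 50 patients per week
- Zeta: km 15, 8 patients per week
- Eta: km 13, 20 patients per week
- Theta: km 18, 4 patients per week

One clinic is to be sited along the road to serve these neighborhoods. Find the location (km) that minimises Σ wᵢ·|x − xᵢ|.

x = 12

For a sum of weighted absolute distances on a line, the optimum is the weighted median (not the mean). Total weight W = 325; half-weight = 162.5.
Sort by position and accumulate weight:
  km 0 (Epsilon, w=50) → cum 50
  km 5 (Delta, w=100) → cum 150
  km 10 (Gamma, w=3) → cum 153
  km 12 (Alpha, w=120) → cum 273  ≥ 162.5 → median here
  km 13 (Eta, w=20) → cum 293
  km 15 (Zeta, w=8) → cum 301
  km 17 (Beta, w=20) → cum 321
  km 18 (Theta, w=4) → cum 325
Optimal location: km 12.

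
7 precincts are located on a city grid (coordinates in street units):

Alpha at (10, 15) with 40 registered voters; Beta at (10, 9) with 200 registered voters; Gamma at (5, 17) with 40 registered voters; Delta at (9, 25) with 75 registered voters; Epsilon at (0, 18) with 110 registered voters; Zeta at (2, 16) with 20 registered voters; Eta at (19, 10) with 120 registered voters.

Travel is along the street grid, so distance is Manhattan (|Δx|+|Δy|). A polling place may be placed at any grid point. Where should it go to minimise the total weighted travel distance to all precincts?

Manhattan distance separates: Σwᵢ(|x−xᵢ|+|y−yᵢ|) = Σwᵢ|x−xᵢ| + Σwᵢ|y−yᵢ|, so x and y are optimised independently as 1-D weighted medians.
Total weight W = 605; half = 302.5.
x-coordinate, sorted with cumulative weight:
  x=0 (Epsilon, w=110) cum 110
  x=2 (Zeta, w=20) cum 130
  x=5 (Gamma, w=40) cum 170
  x=9 (Delta, w=75) cum 245
  x=10 (Alpha, w=40) cum 285
  x=10 (Beta, w=200) cum 485  ← median
  x=19 (Eta, w=120) cum 605
⇒ x* = 10
y-coordinate, sorted with cumulative weight:
  y=9 (Beta, w=200) cum 200
  y=10 (Eta, w=120) cum 320  ← median
  y=15 (Alpha, w=40) cum 360
  y=16 (Zeta, w=20) cum 380
  y=17 (Gamma, w=40) cum 420
  y=18 (Epsilon, w=110) cum 530
  y=25 (Delta, w=75) cum 605
⇒ y* = 10

(10, 10)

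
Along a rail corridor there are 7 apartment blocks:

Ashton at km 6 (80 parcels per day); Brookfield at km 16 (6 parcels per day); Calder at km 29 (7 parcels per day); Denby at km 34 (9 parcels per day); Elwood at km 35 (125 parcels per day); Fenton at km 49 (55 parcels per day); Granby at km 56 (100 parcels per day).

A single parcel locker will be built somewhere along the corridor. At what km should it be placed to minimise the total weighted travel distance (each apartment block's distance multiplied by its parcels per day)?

For a sum of weighted absolute distances on a line, the optimum is the weighted median (not the mean). Total weight W = 382; half-weight = 191.
Sort by position and accumulate weight:
  km 6 (Ashton, w=80) → cum 80
  km 16 (Brookfield, w=6) → cum 86
  km 29 (Calder, w=7) → cum 93
  km 34 (Denby, w=9) → cum 102
  km 35 (Elwood, w=125) → cum 227  ≥ 191 → median here
  km 49 (Fenton, w=55) → cum 282
  km 56 (Granby, w=100) → cum 382
Optimal location: km 35.

x = 35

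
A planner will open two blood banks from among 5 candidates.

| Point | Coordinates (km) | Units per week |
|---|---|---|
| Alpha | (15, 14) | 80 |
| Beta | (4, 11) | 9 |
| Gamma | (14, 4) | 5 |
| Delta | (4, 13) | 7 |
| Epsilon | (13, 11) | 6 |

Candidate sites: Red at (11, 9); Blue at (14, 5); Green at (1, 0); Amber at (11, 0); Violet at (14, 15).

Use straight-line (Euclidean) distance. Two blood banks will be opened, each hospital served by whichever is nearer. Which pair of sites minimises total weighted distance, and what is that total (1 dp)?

Evaluate every pair (each demand assigned to the nearer of the two):
  {Red, Violet}: total = 281.2
  {Blue, Violet}: total = 311.2
  {Amber, Violet}: total = 331.2
  {Green, Violet}: total = 361.2
  {Red, Blue}: total = 656.2
  {Red, Amber}: total = 676.2
  {Red, Green}: total = 680.3
  {Blue, Green}: total = 958.2
  {Blue, Amber}: total = 960.5
  {Green, Amber}: total = 1452.9
Best pair: {Red, Violet} with total 281.2.

{Red, Violet}, total 281.2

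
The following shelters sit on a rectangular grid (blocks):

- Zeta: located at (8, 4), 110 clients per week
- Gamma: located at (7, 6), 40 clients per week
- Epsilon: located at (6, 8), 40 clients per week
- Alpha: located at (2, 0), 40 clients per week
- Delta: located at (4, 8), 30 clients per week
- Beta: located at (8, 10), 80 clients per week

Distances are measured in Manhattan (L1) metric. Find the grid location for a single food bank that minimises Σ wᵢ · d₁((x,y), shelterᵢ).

Manhattan distance separates: Σwᵢ(|x−xᵢ|+|y−yᵢ|) = Σwᵢ|x−xᵢ| + Σwᵢ|y−yᵢ|, so x and y are optimised independently as 1-D weighted medians.
Total weight W = 340; half = 170.
x-coordinate, sorted with cumulative weight:
  x=2 (Alpha, w=40) cum 40
  x=4 (Delta, w=30) cum 70
  x=6 (Epsilon, w=40) cum 110
  x=7 (Gamma, w=40) cum 150
  x=8 (Zeta, w=110) cum 260  ← median
  x=8 (Beta, w=80) cum 340
⇒ x* = 8
y-coordinate, sorted with cumulative weight:
  y=0 (Alpha, w=40) cum 40
  y=4 (Zeta, w=110) cum 150
  y=6 (Gamma, w=40) cum 190  ← median
  y=8 (Epsilon, w=40) cum 230
  y=8 (Delta, w=30) cum 260
  y=10 (Beta, w=80) cum 340
⇒ y* = 6

(8, 6)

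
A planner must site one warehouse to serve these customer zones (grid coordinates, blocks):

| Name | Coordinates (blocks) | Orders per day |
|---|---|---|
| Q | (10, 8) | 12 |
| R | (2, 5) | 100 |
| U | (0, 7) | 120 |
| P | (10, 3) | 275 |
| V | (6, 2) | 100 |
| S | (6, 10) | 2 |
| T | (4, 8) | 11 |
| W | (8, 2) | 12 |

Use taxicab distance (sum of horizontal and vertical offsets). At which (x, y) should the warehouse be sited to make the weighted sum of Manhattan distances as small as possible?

Manhattan distance separates: Σwᵢ(|x−xᵢ|+|y−yᵢ|) = Σwᵢ|x−xᵢ| + Σwᵢ|y−yᵢ|, so x and y are optimised independently as 1-D weighted medians.
Total weight W = 632; half = 316.
x-coordinate, sorted with cumulative weight:
  x=0 (U, w=120) cum 120
  x=2 (R, w=100) cum 220
  x=4 (T, w=11) cum 231
  x=6 (V, w=100) cum 331  ← median
  x=6 (S, w=2) cum 333
  x=8 (W, w=12) cum 345
  x=10 (Q, w=12) cum 357
  x=10 (P, w=275) cum 632
⇒ x* = 6
y-coordinate, sorted with cumulative weight:
  y=2 (V, w=100) cum 100
  y=2 (W, w=12) cum 112
  y=3 (P, w=275) cum 387  ← median
  y=5 (R, w=100) cum 487
  y=7 (U, w=120) cum 607
  y=8 (Q, w=12) cum 619
  y=8 (T, w=11) cum 630
  y=10 (S, w=2) cum 632
⇒ y* = 3

(6, 3)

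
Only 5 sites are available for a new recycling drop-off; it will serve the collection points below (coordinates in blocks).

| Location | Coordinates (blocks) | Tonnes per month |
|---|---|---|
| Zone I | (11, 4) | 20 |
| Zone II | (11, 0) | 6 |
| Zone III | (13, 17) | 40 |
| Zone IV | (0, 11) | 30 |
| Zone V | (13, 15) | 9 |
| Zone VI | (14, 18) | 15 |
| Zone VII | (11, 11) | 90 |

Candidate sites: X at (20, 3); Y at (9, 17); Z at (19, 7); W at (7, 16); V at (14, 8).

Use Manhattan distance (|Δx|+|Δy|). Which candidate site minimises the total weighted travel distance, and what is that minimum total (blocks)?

Total weighted distance at each candidate:
  X (20, 3): total = 3968
  Y (9, 17): total = 1888
  Z (19, 7): total = 3086
  W (7, 16): total = 2088
  V (14, 8): total = 1878
Minimum is at V with total 1878 blocks.

V, total 1878 blocks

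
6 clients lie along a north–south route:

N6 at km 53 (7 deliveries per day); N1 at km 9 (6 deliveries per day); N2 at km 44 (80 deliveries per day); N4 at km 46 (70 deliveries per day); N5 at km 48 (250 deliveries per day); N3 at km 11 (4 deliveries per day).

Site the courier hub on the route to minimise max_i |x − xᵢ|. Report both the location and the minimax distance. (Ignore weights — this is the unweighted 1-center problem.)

The 1-center on a line is the midpoint of the two extreme points: leftmost at 9, rightmost at 53.
Optimal location = (9 + 53)/2 = 31; maximum distance = (53 − 9)/2 = 22.

location 31, max distance 22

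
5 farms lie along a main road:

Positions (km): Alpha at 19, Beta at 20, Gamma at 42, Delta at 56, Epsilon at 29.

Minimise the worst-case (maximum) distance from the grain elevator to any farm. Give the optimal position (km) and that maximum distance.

The 1-center on a line is the midpoint of the two extreme points: leftmost at 19, rightmost at 56.
Optimal location = (19 + 56)/2 = 37.5; maximum distance = (56 − 19)/2 = 18.5.

location 37.5, max distance 18.5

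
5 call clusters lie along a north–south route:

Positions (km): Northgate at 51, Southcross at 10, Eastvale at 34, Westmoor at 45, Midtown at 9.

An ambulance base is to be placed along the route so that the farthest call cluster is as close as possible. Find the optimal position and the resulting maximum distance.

The 1-center on a line is the midpoint of the two extreme points: leftmost at 9, rightmost at 51.
Optimal location = (9 + 51)/2 = 30; maximum distance = (51 − 9)/2 = 21.

location 30, max distance 21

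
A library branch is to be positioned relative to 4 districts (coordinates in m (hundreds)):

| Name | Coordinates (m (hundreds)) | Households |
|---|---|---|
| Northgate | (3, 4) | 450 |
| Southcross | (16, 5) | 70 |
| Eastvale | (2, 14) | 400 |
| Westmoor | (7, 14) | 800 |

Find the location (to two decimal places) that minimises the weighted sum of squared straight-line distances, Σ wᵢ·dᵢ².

The minimiser of Σwᵢ‖p−pᵢ‖² is the weighted centroid p* = (Σwᵢpᵢ)/(Σwᵢ).
Σwᵢ = 1720.
Σwᵢxᵢ = 450·3 + 70·16 + 400·2 + 800·7 = 8870.
Σwᵢyᵢ = 450·4 + 70·5 + 400·14 + 800·14 = 18950.
x* = 8870/1720 = 5.16, y* = 18950/1720 = 11.02.

(5.16, 11.02)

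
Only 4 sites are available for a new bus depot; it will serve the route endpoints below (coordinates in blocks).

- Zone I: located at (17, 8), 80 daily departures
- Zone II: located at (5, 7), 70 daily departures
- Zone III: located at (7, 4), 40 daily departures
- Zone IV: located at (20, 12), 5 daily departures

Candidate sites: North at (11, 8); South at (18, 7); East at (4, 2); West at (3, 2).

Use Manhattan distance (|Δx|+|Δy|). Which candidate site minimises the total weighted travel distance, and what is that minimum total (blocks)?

North, total 1355 blocks

Total weighted distance at each candidate:
  North (11, 8): total = 1355
  South (18, 7): total = 1665
  East (4, 2): total = 2270
  West (3, 2): total = 2465
Minimum is at North with total 1355 blocks.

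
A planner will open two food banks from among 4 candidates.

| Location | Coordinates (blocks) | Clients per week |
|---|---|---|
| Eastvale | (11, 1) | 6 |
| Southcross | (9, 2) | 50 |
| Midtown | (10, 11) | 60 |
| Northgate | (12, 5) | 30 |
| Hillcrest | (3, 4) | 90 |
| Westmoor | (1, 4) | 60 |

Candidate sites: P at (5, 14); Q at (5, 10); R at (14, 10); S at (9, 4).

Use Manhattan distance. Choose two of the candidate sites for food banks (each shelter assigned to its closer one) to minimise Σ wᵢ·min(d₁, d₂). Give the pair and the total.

{R, S}, total 1570

Evaluate every pair (each demand assigned to the nearer of the two):
  {R, S}: total = 1570
  {Q, S}: total = 1630
  {P, S}: total = 1750
  {Q, R}: total = 2502
  {P, Q}: total = 2730
  {P, R}: total = 3152
Best pair: {R, S} with total 1570.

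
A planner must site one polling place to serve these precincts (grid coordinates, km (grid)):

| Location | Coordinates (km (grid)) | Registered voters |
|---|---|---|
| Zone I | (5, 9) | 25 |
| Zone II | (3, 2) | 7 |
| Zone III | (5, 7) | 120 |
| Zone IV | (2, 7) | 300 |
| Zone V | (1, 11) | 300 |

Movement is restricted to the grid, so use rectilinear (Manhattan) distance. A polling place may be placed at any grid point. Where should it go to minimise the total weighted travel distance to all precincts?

(2, 7)

Manhattan distance separates: Σwᵢ(|x−xᵢ|+|y−yᵢ|) = Σwᵢ|x−xᵢ| + Σwᵢ|y−yᵢ|, so x and y are optimised independently as 1-D weighted medians.
Total weight W = 752; half = 376.
x-coordinate, sorted with cumulative weight:
  x=1 (Zone V, w=300) cum 300
  x=2 (Zone IV, w=300) cum 600  ← median
  x=3 (Zone II, w=7) cum 607
  x=5 (Zone I, w=25) cum 632
  x=5 (Zone III, w=120) cum 752
⇒ x* = 2
y-coordinate, sorted with cumulative weight:
  y=2 (Zone II, w=7) cum 7
  y=7 (Zone III, w=120) cum 127
  y=7 (Zone IV, w=300) cum 427  ← median
  y=9 (Zone I, w=25) cum 452
  y=11 (Zone V, w=300) cum 752
⇒ y* = 7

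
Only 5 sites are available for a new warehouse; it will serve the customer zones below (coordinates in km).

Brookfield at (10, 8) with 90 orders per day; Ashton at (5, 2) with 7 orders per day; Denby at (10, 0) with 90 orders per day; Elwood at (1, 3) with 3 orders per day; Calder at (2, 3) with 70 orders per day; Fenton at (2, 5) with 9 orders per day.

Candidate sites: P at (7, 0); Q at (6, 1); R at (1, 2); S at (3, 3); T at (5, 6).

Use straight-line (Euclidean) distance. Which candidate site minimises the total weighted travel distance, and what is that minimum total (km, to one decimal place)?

Q, total 1486.7 km

Total weighted distance at each candidate:
  P (7, 0): total = 1550.7
  Q (6, 1): total = 1486.7
  R (1, 2): total = 1961.7
  S (3, 3): total = 1571.4
  T (5, 6): total = 1556.0
Minimum is at Q with total 1486.7 km.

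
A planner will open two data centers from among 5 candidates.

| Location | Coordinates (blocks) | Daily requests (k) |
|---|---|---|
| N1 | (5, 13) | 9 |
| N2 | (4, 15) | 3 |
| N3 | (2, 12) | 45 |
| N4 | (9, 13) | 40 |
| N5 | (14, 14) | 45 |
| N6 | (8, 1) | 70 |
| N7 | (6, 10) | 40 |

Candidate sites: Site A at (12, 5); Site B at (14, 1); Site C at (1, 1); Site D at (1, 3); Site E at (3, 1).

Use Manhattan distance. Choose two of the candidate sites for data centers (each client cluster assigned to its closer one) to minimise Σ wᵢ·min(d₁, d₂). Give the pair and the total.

Evaluate every pair (each demand assigned to the nearer of the two):
  {Site A, Site E}: total = 2436
  {Site A, Site D}: total = 2556
  {Site A, Site C}: total = 2591
  {Site A, Site B}: total = 2749
  {Site B, Site D}: total = 2786
  {Site B, Site E}: total = 2806
  {Site B, Site C}: total = 2980
  {Site D, Site E}: total = 3251
  {Site C, Site E}: total = 3341
  {Site C, Site D}: total = 3391
Best pair: {Site A, Site E} with total 2436.

{Site A, Site E}, total 2436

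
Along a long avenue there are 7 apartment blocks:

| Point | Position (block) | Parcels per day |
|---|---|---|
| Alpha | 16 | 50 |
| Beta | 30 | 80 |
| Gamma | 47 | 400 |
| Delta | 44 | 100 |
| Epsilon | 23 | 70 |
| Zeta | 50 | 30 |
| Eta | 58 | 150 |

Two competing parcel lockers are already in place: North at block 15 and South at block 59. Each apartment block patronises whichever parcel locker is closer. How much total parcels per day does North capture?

The indifferent point is the midpoint (15+59)/2 = 37; apartment blocks left of it (closer to North at 15) go to North, those right go to South.
  Alpha at 16 (w=50) → North
  Epsilon at 23 (w=70) → North
  Beta at 30 (w=80) → North
  Delta at 44 (w=100) → South
  Gamma at 47 (w=400) → South
  Zeta at 50 (w=30) → South
  Eta at 58 (w=150) → South
North captures 200; South captures 680.

200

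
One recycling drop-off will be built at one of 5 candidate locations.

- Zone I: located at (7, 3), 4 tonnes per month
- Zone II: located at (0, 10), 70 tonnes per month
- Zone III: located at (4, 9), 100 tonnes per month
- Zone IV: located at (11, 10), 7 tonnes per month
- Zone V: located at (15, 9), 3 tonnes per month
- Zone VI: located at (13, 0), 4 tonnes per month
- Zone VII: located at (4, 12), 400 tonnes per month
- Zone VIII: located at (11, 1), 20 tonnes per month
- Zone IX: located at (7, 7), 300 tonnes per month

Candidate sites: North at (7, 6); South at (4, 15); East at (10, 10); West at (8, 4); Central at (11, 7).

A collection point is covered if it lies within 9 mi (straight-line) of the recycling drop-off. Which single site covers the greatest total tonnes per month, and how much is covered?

Coverage radius r = 9 mi; a point is covered iff (Δx)²+(Δy)² ≤ 9² = 81.
  North (7, 6): covers {Zone I, Zone II, Zone III, Zone IV, Zone V, Zone VI, Zone VII, Zone VIII, Zone IX} → 908
  South (4, 15): covers {Zone II, Zone III, Zone IV, Zone VII, Zone IX} → 877
  East (10, 10): covers {Zone I, Zone III, Zone IV, Zone V, Zone VII, Zone IX} → 814
  West (8, 4): covers {Zone I, Zone III, Zone IV, Zone V, Zone VI, Zone VII, Zone VIII, Zone IX} → 838
  Central (11, 7): covers {Zone I, Zone III, Zone IV, Zone V, Zone VI, Zone VII, Zone VIII, Zone IX} → 838
Maximum coverage at North: 908 tonnes per month.

North, covering 908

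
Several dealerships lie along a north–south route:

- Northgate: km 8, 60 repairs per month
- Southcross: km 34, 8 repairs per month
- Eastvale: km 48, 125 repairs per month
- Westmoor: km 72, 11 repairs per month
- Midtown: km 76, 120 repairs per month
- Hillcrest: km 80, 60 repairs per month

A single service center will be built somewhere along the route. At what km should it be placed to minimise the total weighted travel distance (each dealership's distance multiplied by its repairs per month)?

For a sum of weighted absolute distances on a line, the optimum is the weighted median (not the mean). Total weight W = 384; half-weight = 192.
Sort by position and accumulate weight:
  km 8 (Northgate, w=60) → cum 60
  km 34 (Southcross, w=8) → cum 68
  km 48 (Eastvale, w=125) → cum 193  ≥ 192 → median here
  km 72 (Westmoor, w=11) → cum 204
  km 76 (Midtown, w=120) → cum 324
  km 80 (Hillcrest, w=60) → cum 384
Optimal location: km 48.

x = 48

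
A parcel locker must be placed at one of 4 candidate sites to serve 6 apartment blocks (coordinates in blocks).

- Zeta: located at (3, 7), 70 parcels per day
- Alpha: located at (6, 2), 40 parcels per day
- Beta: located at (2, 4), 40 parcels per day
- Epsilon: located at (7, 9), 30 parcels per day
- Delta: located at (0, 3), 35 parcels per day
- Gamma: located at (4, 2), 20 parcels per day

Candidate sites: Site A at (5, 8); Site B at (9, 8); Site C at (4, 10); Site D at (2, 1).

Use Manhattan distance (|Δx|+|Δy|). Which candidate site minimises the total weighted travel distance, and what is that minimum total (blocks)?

Site A, total 1350 blocks

Total weighted distance at each candidate:
  Site A (5, 8): total = 1350
  Site B (9, 8): total = 2090
  Site C (4, 10): total = 1665
  Site D (2, 1): total = 1400
Minimum is at Site A with total 1350 blocks.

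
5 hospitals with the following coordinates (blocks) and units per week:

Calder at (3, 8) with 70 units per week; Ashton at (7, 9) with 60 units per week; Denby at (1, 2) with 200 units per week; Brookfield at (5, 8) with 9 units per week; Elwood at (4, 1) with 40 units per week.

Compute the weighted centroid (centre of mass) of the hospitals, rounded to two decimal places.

The minimiser of Σwᵢ‖p−pᵢ‖² is the weighted centroid p* = (Σwᵢpᵢ)/(Σwᵢ).
Σwᵢ = 379.
Σwᵢxᵢ = 70·3 + 60·7 + 200·1 + 9·5 + 40·4 = 1035.
Σwᵢyᵢ = 70·8 + 60·9 + 200·2 + 9·8 + 40·1 = 1612.
x* = 1035/379 = 2.73, y* = 1612/379 = 4.25.

(2.73, 4.25)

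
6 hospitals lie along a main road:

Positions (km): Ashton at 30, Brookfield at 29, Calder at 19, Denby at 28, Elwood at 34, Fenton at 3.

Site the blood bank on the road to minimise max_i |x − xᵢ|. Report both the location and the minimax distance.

location 18.5, max distance 15.5

The 1-center on a line is the midpoint of the two extreme points: leftmost at 3, rightmost at 34.
Optimal location = (3 + 34)/2 = 18.5; maximum distance = (34 − 3)/2 = 15.5.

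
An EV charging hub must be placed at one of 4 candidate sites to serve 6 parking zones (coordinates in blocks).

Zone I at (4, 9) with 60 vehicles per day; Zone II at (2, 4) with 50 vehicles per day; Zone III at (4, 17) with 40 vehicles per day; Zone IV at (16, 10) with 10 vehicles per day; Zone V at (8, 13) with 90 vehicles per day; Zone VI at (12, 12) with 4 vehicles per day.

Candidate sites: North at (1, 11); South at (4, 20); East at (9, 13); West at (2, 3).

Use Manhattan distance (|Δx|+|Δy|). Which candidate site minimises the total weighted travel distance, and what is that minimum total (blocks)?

East, total 1906 blocks

Total weighted distance at each candidate:
  North (1, 11): total = 2078
  South (4, 20): total = 2954
  East (9, 13): total = 1906
  West (2, 3): total = 2896
Minimum is at East with total 1906 blocks.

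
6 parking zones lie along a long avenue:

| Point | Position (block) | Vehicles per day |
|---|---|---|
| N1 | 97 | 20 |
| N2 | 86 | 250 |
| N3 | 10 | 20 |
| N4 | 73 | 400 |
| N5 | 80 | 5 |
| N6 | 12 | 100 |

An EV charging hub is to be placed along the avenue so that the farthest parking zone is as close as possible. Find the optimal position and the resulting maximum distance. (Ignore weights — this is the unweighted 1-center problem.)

The 1-center on a line is the midpoint of the two extreme points: leftmost at 10, rightmost at 97.
Optimal location = (10 + 97)/2 = 53.5; maximum distance = (97 − 10)/2 = 43.5.

location 53.5, max distance 43.5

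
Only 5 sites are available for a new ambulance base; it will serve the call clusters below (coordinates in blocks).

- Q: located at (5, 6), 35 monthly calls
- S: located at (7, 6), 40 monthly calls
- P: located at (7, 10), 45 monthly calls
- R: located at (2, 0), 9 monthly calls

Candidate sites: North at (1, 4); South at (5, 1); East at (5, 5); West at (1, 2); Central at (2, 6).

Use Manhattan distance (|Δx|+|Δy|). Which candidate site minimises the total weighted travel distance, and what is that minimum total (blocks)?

Total weighted distance at each candidate:
  North (1, 4): total = 1115
  South (5, 1): total = 986
  East (5, 5): total = 542
  West (1, 2): total = 1337
  Central (2, 6): total = 764
Minimum is at East with total 542 blocks.

East, total 542 blocks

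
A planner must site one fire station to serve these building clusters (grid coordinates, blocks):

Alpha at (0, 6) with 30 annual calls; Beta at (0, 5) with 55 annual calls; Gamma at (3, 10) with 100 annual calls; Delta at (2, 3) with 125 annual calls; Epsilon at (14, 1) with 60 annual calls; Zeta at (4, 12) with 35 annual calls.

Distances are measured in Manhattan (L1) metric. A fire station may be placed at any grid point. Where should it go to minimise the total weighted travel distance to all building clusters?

Manhattan distance separates: Σwᵢ(|x−xᵢ|+|y−yᵢ|) = Σwᵢ|x−xᵢ| + Σwᵢ|y−yᵢ|, so x and y are optimised independently as 1-D weighted medians.
Total weight W = 405; half = 202.5.
x-coordinate, sorted with cumulative weight:
  x=0 (Alpha, w=30) cum 30
  x=0 (Beta, w=55) cum 85
  x=2 (Delta, w=125) cum 210  ← median
  x=3 (Gamma, w=100) cum 310
  x=4 (Zeta, w=35) cum 345
  x=14 (Epsilon, w=60) cum 405
⇒ x* = 2
y-coordinate, sorted with cumulative weight:
  y=1 (Epsilon, w=60) cum 60
  y=3 (Delta, w=125) cum 185
  y=5 (Beta, w=55) cum 240  ← median
  y=6 (Alpha, w=30) cum 270
  y=10 (Gamma, w=100) cum 370
  y=12 (Zeta, w=35) cum 405
⇒ y* = 5

(2, 5)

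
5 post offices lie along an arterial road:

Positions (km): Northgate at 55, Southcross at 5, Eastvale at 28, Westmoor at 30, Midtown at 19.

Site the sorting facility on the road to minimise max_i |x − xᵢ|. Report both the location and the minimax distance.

location 30, max distance 25

The 1-center on a line is the midpoint of the two extreme points: leftmost at 5, rightmost at 55.
Optimal location = (5 + 55)/2 = 30; maximum distance = (55 − 5)/2 = 25.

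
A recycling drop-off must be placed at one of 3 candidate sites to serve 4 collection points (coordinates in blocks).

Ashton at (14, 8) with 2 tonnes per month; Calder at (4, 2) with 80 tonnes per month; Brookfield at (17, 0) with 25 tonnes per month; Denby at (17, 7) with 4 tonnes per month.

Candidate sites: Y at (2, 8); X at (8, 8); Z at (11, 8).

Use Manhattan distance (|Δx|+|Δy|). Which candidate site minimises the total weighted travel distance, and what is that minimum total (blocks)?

Total weighted distance at each candidate:
  Y (2, 8): total = 1303
  X (8, 8): total = 1277
  Z (11, 8): total = 1424
Minimum is at X with total 1277 blocks.

X, total 1277 blocks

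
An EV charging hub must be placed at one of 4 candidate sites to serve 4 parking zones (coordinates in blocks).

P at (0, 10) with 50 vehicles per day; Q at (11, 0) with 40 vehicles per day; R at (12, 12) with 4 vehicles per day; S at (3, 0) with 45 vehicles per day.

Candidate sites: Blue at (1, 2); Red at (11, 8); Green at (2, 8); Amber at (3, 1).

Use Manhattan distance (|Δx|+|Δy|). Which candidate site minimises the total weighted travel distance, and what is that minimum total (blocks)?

Amber, total 1085 blocks

Total weighted distance at each candidate:
  Blue (1, 2): total = 1194
  Red (11, 8): total = 1710
  Green (2, 8): total = 1341
  Amber (3, 1): total = 1085
Minimum is at Amber with total 1085 blocks.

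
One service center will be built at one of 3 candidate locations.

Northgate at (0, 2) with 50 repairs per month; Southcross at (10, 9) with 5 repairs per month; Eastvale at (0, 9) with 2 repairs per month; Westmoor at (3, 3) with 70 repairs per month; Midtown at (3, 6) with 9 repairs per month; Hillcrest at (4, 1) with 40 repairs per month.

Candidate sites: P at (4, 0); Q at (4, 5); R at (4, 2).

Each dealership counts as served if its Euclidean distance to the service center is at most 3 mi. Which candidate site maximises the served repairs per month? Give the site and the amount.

R, covering 110

Coverage radius r = 3 mi; a point is covered iff (Δx)²+(Δy)² ≤ 3² = 9.
  P (4, 0): covers {Hillcrest} → 40
  Q (4, 5): covers {Westmoor, Midtown} → 79
  R (4, 2): covers {Westmoor, Hillcrest} → 110
Maximum coverage at R: 110 repairs per month.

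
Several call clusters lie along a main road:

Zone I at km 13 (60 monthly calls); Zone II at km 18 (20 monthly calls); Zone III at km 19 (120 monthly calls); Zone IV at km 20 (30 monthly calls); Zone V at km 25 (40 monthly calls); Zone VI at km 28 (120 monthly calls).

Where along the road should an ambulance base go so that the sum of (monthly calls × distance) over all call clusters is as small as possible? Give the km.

For a sum of weighted absolute distances on a line, the optimum is the weighted median (not the mean). Total weight W = 390; half-weight = 195.
Sort by position and accumulate weight:
  km 13 (Zone I, w=60) → cum 60
  km 18 (Zone II, w=20) → cum 80
  km 19 (Zone III, w=120) → cum 200  ≥ 195 → median here
  km 20 (Zone IV, w=30) → cum 230
  km 25 (Zone V, w=40) → cum 270
  km 28 (Zone VI, w=120) → cum 390
Optimal location: km 19.

x = 19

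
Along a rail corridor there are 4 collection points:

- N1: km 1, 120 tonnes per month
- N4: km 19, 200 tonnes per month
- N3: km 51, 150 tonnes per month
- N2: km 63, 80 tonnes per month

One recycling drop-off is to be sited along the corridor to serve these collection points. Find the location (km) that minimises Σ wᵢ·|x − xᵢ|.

For a sum of weighted absolute distances on a line, the optimum is the weighted median (not the mean). Total weight W = 550; half-weight = 275.
Sort by position and accumulate weight:
  km 1 (N1, w=120) → cum 120
  km 19 (N4, w=200) → cum 320  ≥ 275 → median here
  km 51 (N3, w=150) → cum 470
  km 63 (N2, w=80) → cum 550
Optimal location: km 19.

x = 19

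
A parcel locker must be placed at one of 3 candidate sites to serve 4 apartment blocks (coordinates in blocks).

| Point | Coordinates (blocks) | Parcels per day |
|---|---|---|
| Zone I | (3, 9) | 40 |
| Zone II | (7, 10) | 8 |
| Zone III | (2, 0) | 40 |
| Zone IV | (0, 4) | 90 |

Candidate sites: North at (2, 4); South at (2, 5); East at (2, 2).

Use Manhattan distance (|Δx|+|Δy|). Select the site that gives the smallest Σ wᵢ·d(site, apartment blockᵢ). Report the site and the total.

Total weighted distance at each candidate:
  North (2, 4): total = 668
  South (2, 5): total = 750
  East (2, 2): total = 864
Minimum is at North with total 668 blocks.

North, total 668 blocks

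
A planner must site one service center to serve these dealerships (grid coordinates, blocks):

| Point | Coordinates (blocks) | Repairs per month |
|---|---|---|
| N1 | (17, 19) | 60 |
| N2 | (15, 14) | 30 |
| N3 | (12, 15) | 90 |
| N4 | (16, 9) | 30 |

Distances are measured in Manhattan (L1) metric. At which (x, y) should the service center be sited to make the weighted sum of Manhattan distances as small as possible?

Manhattan distance separates: Σwᵢ(|x−xᵢ|+|y−yᵢ|) = Σwᵢ|x−xᵢ| + Σwᵢ|y−yᵢ|, so x and y are optimised independently as 1-D weighted medians.
Total weight W = 210; half = 105.
x-coordinate, sorted with cumulative weight:
  x=12 (N3, w=90) cum 90
  x=15 (N2, w=30) cum 120  ← median
  x=16 (N4, w=30) cum 150
  x=17 (N1, w=60) cum 210
⇒ x* = 15
y-coordinate, sorted with cumulative weight:
  y=9 (N4, w=30) cum 30
  y=14 (N2, w=30) cum 60
  y=15 (N3, w=90) cum 150  ← median
  y=19 (N1, w=60) cum 210
⇒ y* = 15

(15, 15)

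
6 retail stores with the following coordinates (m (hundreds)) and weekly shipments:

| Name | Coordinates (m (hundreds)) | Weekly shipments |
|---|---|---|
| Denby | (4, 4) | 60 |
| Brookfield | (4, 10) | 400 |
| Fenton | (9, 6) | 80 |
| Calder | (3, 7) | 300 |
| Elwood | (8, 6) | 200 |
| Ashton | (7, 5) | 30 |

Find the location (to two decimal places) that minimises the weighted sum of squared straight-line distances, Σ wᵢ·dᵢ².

(4.93, 7.64)

The minimiser of Σwᵢ‖p−pᵢ‖² is the weighted centroid p* = (Σwᵢpᵢ)/(Σwᵢ).
Σwᵢ = 1070.
Σwᵢxᵢ = 60·4 + 400·4 + 80·9 + 300·3 + 200·8 + 30·7 = 5270.
Σwᵢyᵢ = 60·4 + 400·10 + 80·6 + 300·7 + 200·6 + 30·5 = 8170.
x* = 5270/1070 = 4.93, y* = 8170/1070 = 7.64.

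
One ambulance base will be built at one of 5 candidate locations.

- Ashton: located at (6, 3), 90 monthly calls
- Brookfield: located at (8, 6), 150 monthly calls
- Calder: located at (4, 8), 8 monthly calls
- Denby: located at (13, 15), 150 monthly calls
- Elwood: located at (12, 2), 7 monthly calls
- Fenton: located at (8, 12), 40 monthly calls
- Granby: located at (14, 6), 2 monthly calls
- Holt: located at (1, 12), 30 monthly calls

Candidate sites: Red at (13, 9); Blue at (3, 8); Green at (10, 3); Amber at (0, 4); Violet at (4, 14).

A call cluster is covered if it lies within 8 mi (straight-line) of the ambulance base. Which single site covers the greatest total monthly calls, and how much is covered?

Red, covering 349

Coverage radius r = 8 mi; a point is covered iff (Δx)²+(Δy)² ≤ 8² = 64.
  Red (13, 9): covers {Brookfield, Denby, Elwood, Fenton, Granby} → 349
  Blue (3, 8): covers {Ashton, Brookfield, Calder, Fenton, Holt} → 318
  Green (10, 3): covers {Ashton, Brookfield, Calder, Elwood, Granby} → 257
  Amber (0, 4): covers {Ashton, Calder} → 98
  Violet (4, 14): covers {Calder, Fenton, Holt} → 78
Maximum coverage at Red: 349 monthly calls.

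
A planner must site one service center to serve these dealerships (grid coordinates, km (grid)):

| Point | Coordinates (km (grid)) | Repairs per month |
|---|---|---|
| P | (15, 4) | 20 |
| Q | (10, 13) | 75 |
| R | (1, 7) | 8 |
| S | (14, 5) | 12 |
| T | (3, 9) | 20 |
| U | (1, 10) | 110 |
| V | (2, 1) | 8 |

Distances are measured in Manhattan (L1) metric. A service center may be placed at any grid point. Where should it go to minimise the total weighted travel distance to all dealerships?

Manhattan distance separates: Σwᵢ(|x−xᵢ|+|y−yᵢ|) = Σwᵢ|x−xᵢ| + Σwᵢ|y−yᵢ|, so x and y are optimised independently as 1-D weighted medians.
Total weight W = 253; half = 126.5.
x-coordinate, sorted with cumulative weight:
  x=1 (R, w=8) cum 8
  x=1 (U, w=110) cum 118
  x=2 (V, w=8) cum 126
  x=3 (T, w=20) cum 146  ← median
  x=10 (Q, w=75) cum 221
  x=14 (S, w=12) cum 233
  x=15 (P, w=20) cum 253
⇒ x* = 3
y-coordinate, sorted with cumulative weight:
  y=1 (V, w=8) cum 8
  y=4 (P, w=20) cum 28
  y=5 (S, w=12) cum 40
  y=7 (R, w=8) cum 48
  y=9 (T, w=20) cum 68
  y=10 (U, w=110) cum 178  ← median
  y=13 (Q, w=75) cum 253
⇒ y* = 10

(3, 10)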